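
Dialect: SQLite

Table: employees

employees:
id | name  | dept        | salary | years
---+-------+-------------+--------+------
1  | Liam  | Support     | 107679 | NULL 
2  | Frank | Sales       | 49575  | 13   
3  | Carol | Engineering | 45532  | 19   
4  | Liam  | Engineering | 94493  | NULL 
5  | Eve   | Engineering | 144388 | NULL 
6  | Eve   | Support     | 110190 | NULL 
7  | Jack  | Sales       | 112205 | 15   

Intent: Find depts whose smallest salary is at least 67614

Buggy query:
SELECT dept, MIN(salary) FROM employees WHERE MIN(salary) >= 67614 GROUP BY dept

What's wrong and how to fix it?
Bug: Aggregates like MIN are computed per group after WHERE runs

Fix: Replace WHERE with HAVING after the GROUP BY

Corrected query:
SELECT dept, MIN(salary) FROM employees GROUP BY dept HAVING MIN(salary) >= 67614

Result:
dept    | MIN(salary)
--------+------------
Support | 107679     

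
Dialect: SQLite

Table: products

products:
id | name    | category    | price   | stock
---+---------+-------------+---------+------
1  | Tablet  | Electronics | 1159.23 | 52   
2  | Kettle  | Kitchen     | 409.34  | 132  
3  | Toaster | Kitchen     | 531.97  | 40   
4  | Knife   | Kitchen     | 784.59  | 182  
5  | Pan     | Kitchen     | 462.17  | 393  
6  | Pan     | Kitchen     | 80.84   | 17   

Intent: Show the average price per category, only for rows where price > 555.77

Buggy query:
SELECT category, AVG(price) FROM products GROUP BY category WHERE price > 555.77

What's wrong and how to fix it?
Bug: Row-level WHERE must come before GROUP BY in the clause order

Fix: Place WHERE between FROM and GROUP BY

Corrected query:
SELECT category, AVG(price) FROM products WHERE price > 555.77 GROUP BY category

Result:
category    | AVG(price)
------------+-----------
Electronics | 1159.23   
Kitchen     | 784.59    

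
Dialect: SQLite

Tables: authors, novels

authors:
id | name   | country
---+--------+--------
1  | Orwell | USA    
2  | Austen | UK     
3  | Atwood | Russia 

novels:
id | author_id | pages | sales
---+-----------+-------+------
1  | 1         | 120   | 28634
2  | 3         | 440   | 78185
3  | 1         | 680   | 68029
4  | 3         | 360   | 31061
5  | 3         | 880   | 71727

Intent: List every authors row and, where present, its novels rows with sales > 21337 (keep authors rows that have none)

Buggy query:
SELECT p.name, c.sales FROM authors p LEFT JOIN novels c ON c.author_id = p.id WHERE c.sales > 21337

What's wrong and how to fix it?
Bug: A WHERE condition on the right-hand table after LEFT JOIN drops unmatched parents

Fix: Put 'c.sales > 21337' in the JOIN's ON clause instead of WHERE

Corrected query:
SELECT p.name, c.sales FROM authors p LEFT JOIN novels c ON c.author_id = p.id AND c.sales > 21337

Result:
name   | sales
-------+------
Orwell | 28634
Orwell | 68029
Austen | NULL 
Atwood | 31061
Atwood | 71727
Atwood | 78185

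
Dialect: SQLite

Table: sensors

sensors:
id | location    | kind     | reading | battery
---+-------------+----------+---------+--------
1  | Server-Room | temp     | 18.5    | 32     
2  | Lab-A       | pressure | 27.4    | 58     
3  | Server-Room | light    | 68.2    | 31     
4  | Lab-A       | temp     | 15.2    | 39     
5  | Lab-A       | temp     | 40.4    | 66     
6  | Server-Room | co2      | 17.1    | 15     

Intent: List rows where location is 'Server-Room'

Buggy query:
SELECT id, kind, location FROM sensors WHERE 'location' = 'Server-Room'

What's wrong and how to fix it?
Bug: Single quotes denote string literals in SQL; the column name is being compared as a constant string

Fix: Remove the quotes around the column name (or use double quotes for an identifier)

Corrected query:
SELECT id, kind, location FROM sensors WHERE location = 'Server-Room'

Result:
id | kind  | location   
---+-------+------------
1  | temp  | Server-Room
3  | light | Server-Room
6  | co2   | Server-Room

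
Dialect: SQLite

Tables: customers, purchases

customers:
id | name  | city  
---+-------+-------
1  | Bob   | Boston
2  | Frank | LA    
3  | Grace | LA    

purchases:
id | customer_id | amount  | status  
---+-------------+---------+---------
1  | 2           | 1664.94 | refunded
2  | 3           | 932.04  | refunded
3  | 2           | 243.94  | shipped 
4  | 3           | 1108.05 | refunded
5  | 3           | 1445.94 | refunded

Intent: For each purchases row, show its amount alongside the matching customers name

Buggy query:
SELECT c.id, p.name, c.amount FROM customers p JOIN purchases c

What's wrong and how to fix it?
Bug: JOIN with no ON clause produces a cartesian product; every purchases row pairs with every customers row

Fix: Add ON c.customer_id = p.id to the JOIN

Corrected query:
SELECT c.id, p.name, c.amount FROM customers p JOIN purchases c ON c.customer_id = p.id

Result:
id | name  | amount 
---+-------+--------
1  | Frank | 1664.94
2  | Grace | 932.04 
3  | Frank | 243.94 
4  | Grace | 1108.05
5  | Grace | 1445.94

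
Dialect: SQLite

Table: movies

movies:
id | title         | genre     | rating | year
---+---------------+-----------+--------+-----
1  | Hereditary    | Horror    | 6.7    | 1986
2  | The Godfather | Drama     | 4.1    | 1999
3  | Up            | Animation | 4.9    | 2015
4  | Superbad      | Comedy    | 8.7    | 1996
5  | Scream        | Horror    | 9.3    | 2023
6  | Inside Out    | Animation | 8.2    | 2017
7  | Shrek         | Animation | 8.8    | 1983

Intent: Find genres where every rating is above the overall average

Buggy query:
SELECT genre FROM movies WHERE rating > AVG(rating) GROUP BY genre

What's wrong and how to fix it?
Bug: WHERE evaluates per row before aggregation, so AVG() is unavailable

Fix: Compute the overall average in a scalar subquery and compare each group's MIN against it in HAVING

Corrected query:
SELECT genre FROM movies GROUP BY genre HAVING MIN(rating) > (SELECT AVG(rating) FROM movies)

Result:
genre 
------
Comedy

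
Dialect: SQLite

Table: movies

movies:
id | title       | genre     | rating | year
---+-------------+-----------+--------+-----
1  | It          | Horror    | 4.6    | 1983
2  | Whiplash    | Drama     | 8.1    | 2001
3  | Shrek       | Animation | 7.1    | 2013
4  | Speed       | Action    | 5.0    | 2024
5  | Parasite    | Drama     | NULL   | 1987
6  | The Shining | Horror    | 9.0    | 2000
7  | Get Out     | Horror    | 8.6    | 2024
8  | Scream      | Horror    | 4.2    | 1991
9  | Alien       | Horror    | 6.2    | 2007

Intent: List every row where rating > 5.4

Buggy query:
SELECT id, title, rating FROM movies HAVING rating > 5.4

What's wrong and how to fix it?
Bug: HAVING filters the output of aggregation, but this query has no GROUP BY and no aggregate functions, so SQLite rejects it (HAVING clause on a non-aggregate query); the condition here is per row

Fix: Replace HAVING with WHERE since the condition applies to individual rows

Corrected query:
SELECT id, title, rating FROM movies WHERE rating > 5.4

Result:
id | title       | rating
---+-------------+-------
2  | Whiplash    | 8.1   
3  | Shrek       | 7.1   
6  | The Shining | 9     
7  | Get Out     | 8.6   
9  | Alien       | 6.2   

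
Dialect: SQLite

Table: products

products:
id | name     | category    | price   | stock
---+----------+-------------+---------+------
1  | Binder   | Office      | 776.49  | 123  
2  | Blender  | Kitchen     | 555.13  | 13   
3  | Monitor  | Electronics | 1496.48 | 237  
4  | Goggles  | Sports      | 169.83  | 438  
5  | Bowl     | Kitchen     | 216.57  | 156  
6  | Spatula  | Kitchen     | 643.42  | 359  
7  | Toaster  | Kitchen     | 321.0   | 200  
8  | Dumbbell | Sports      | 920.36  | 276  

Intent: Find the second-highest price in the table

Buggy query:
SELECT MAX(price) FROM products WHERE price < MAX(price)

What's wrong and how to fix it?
Bug: The inner MAX is an aggregate inside WHERE, which is not allowed

Fix: Compute the overall MAX in a subquery, then take MAX of rows below it

Corrected query:
SELECT MAX(price) FROM products WHERE price < (SELECT MAX(price) FROM products)

Result:
MAX(price)
----------
920.36    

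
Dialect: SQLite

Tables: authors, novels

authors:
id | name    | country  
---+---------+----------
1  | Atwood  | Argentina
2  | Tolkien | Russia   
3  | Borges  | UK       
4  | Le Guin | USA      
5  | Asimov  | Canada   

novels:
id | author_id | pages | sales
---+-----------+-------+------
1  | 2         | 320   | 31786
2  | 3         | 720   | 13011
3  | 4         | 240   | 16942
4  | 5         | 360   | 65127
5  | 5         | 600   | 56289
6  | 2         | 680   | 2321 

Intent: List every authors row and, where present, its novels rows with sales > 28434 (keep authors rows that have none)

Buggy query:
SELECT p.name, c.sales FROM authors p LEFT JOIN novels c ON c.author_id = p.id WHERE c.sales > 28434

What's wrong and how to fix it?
Bug: Filtering c.sales in WHERE discards the NULL rows produced by LEFT JOIN, turning it into an inner join

Fix: Put 'c.sales > 28434' in the JOIN's ON clause instead of WHERE

Corrected query:
SELECT p.name, c.sales FROM authors p LEFT JOIN novels c ON c.author_id = p.id AND c.sales > 28434

Result:
name    | sales
--------+------
Atwood  | NULL 
Tolkien | 31786
Borges  | NULL 
Le Guin | NULL 
Asimov  | 56289
Asimov  | 65127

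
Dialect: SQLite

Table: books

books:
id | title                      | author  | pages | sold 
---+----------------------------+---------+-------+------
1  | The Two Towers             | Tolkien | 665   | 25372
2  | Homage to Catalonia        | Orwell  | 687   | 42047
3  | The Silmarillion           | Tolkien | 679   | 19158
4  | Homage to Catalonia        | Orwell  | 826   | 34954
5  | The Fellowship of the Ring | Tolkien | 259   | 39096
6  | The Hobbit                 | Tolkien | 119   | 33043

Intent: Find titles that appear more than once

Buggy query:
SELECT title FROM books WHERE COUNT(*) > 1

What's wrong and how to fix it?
Bug: WHERE can't reference COUNT(*); aggregates are computed after WHERE

Fix: GROUP BY title, then filter groups with HAVING COUNT(*) > 1

Corrected query:
SELECT title FROM books GROUP BY title HAVING COUNT(*) > 1

Result:
title              
-------------------
Homage to Catalonia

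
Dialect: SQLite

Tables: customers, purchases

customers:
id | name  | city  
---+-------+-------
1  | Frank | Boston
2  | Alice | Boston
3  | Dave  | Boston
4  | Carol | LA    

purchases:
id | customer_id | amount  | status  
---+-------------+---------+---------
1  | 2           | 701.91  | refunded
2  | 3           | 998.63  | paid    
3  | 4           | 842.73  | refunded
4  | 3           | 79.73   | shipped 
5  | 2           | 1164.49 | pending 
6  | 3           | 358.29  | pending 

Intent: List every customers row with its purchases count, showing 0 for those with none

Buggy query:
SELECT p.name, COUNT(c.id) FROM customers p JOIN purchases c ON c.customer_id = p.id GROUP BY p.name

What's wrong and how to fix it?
Bug: An inner join excludes parents with zero children

Fix: Use LEFT JOIN so parents without children still appear (COUNT(c.id) gives 0)

Corrected query:
SELECT p.name, COUNT(c.id) FROM customers p LEFT JOIN purchases c ON c.customer_id = p.id GROUP BY p.name

Result:
name  | COUNT(c.id)
------+------------
Alice | 2          
Carol | 1          
Dave  | 3          
Frank | 0          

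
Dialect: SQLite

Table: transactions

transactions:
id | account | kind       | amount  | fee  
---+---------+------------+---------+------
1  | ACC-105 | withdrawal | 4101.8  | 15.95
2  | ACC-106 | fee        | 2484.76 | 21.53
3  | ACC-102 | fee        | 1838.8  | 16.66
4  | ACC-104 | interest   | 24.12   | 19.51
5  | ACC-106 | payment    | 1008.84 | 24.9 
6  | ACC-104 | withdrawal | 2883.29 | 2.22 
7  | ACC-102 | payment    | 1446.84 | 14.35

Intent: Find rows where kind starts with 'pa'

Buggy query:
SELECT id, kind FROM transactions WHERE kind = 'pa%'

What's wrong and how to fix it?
Bug: '=' compares the literal string including the % character; pattern matching needs LIKE

Fix: Replace '=' with LIKE so 'pa%' is treated as a pattern

Corrected query:
SELECT id, kind FROM transactions WHERE kind LIKE 'pa%'

Result:
id | kind   
---+--------
5  | payment
7  | payment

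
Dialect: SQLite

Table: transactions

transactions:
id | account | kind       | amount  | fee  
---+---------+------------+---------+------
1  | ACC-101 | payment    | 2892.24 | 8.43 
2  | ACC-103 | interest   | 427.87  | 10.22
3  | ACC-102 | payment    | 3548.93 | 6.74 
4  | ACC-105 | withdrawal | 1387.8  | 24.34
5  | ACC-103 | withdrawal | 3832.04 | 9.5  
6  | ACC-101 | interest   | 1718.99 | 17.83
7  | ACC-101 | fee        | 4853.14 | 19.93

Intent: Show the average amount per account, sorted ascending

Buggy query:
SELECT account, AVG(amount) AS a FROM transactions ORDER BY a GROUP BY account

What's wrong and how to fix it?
Bug: GROUP BY must precede ORDER BY

Fix: Move ORDER BY to the end, after GROUP BY

Corrected query:
SELECT account, AVG(amount) AS a FROM transactions GROUP BY account ORDER BY a

Result:
account | a       
--------+---------
ACC-105 | 1387.8  
ACC-103 | 2129.955
ACC-101 | 3154.79 
ACC-102 | 3548.93 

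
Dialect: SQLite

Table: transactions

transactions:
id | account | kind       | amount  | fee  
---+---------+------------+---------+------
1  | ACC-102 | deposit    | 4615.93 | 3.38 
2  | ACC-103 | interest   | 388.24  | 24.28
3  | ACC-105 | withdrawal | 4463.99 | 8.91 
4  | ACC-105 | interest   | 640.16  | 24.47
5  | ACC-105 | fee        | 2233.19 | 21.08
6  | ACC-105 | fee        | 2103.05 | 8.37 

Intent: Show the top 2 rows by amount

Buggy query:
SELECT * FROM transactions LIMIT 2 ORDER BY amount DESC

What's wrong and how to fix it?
Bug: LIMIT must come after ORDER BY

Fix: Swap the clauses: ORDER BY first, then LIMIT

Corrected query:
SELECT * FROM transactions ORDER BY amount DESC LIMIT 2

Result:
id | account | kind       | amount  | fee 
---+---------+------------+---------+-----
1  | ACC-102 | deposit    | 4615.93 | 3.38
3  | ACC-105 | withdrawal | 4463.99 | 8.91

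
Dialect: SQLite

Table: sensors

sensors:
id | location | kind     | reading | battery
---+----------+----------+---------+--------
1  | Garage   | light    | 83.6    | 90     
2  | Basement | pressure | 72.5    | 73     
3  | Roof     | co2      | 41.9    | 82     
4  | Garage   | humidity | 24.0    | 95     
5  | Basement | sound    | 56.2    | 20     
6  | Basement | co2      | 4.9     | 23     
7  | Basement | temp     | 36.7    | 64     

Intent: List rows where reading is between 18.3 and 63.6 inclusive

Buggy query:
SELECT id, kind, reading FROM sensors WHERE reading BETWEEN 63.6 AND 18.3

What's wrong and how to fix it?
Bug: BETWEEN expects the lower bound first; with 63.6 AND 18.3 the range is empty

Fix: Swap the bounds so the smaller value comes first

Corrected query:
SELECT id, kind, reading FROM sensors WHERE reading BETWEEN 18.3 AND 63.6

Result:
id | kind     | reading
---+----------+--------
3  | co2      | 41.9   
4  | humidity | 24     
5  | sound    | 56.2   
7  | temp     | 36.7   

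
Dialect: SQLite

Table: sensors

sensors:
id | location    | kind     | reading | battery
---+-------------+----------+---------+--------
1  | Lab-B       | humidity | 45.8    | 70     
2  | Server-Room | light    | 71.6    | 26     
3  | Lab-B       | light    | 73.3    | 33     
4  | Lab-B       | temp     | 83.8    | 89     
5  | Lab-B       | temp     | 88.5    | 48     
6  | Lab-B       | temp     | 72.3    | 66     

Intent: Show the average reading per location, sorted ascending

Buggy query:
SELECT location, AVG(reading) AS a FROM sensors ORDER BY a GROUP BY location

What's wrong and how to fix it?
Bug: ORDER BY appears before GROUP BY; SQL clause order requires GROUP BY first

Fix: Reorder: SELECT … FROM … GROUP BY … ORDER BY …

Corrected query:
SELECT location, AVG(reading) AS a FROM sensors GROUP BY location ORDER BY a

Result:
location    | a    
------------+------
Server-Room | 71.6 
Lab-B       | 72.74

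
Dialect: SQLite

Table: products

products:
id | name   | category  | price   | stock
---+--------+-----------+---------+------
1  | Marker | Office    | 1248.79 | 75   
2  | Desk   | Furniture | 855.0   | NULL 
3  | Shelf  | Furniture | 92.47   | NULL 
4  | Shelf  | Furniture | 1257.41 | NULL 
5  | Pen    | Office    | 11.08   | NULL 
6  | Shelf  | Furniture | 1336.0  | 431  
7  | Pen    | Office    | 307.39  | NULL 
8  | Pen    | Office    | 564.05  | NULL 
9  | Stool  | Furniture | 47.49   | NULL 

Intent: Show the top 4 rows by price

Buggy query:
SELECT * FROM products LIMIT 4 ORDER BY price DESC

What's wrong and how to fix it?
Bug: LIMIT must come after ORDER BY

Fix: Sort with ORDER BY, then apply LIMIT

Corrected query:
SELECT * FROM products ORDER BY price DESC LIMIT 4

Result:
id | name   | category  | price   | stock
---+--------+-----------+---------+------
6  | Shelf  | Furniture | 1336    | 431  
4  | Shelf  | Furniture | 1257.41 | NULL 
1  | Marker | Office    | 1248.79 | 75   
2  | Desk   | Furniture | 855     | NULL 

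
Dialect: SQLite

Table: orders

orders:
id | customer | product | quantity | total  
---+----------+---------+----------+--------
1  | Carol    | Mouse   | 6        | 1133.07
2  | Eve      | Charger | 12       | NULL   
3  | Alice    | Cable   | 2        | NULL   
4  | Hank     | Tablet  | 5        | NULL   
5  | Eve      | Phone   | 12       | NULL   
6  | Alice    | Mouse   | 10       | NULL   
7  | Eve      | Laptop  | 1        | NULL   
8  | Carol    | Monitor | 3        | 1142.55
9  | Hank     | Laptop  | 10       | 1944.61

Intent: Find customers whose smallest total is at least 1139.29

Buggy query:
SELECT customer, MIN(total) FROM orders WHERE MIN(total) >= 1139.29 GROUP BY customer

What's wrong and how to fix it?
Bug: MIN() in WHERE is a misuse of aggregate

Fix: Use HAVING for the per-group MIN condition

Corrected query:
SELECT customer, MIN(total) FROM orders GROUP BY customer HAVING MIN(total) >= 1139.29

Result:
customer | MIN(total)
---------+-----------
Hank     | 1944.61   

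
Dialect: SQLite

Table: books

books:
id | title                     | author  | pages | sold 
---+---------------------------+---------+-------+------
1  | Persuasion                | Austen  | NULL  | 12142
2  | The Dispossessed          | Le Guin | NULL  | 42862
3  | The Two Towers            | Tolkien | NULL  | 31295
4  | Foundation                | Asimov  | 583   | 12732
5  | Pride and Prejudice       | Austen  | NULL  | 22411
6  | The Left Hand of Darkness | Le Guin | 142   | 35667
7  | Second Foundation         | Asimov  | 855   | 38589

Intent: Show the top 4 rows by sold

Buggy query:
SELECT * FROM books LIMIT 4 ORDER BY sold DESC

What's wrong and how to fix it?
Bug: ORDER BY cannot follow LIMIT; LIMIT is the final clause

Fix: Sort with ORDER BY, then apply LIMIT

Corrected query:
SELECT * FROM books ORDER BY sold DESC LIMIT 4

Result:
id | title                     | author  | pages | sold 
---+---------------------------+---------+-------+------
2  | The Dispossessed          | Le Guin | NULL  | 42862
7  | Second Foundation         | Asimov  | 855   | 38589
6  | The Left Hand of Darkness | Le Guin | 142   | 35667
3  | The Two Towers            | Tolkien | NULL  | 31295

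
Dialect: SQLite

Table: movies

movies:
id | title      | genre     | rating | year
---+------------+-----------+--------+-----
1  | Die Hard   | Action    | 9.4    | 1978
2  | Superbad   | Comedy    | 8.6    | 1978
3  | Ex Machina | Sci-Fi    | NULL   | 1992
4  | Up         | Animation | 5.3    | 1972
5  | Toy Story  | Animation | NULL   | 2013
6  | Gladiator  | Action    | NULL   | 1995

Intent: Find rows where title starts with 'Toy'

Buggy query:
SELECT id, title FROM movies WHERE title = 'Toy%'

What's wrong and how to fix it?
Bug: Wildcards only work with LIKE; '=' treats '%' as a literal character

Fix: Use LIKE for wildcard pattern matching

Corrected query:
SELECT id, title FROM movies WHERE title LIKE 'Toy%'

Result:
id | title    
---+----------
5  | Toy Story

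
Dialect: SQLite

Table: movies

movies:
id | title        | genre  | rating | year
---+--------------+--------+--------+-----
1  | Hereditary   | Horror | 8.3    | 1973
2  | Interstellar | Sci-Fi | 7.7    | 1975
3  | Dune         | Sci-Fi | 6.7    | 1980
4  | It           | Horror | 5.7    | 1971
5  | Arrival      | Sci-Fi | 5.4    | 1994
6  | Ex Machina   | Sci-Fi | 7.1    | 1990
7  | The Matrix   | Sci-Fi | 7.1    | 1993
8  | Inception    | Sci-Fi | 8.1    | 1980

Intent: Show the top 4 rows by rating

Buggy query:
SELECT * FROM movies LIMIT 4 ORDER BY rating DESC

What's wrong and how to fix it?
Bug: LIMIT must come after ORDER BY

Fix: Swap the clauses: ORDER BY first, then LIMIT

Corrected query:
SELECT * FROM movies ORDER BY rating DESC LIMIT 4

Result:
id | title        | genre  | rating | year
---+--------------+--------+--------+-----
1  | Hereditary   | Horror | 8.3    | 1973
8  | Inception    | Sci-Fi | 8.1    | 1980
2  | Interstellar | Sci-Fi | 7.7    | 1975
6  | Ex Machina   | Sci-Fi | 7.1    | 1990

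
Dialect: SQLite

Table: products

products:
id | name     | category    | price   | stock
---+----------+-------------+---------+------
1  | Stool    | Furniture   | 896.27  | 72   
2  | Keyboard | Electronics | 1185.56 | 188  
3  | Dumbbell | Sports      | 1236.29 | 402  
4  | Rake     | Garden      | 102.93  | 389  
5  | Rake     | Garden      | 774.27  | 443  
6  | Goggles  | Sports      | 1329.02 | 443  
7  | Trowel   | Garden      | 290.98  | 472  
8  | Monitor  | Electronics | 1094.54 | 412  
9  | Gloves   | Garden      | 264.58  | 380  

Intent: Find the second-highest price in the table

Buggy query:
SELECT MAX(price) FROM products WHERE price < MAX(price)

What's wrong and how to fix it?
Bug: The inner MAX is an aggregate inside WHERE, which is not allowed

Fix: Put the inner MAX in a scalar subquery

Corrected query:
SELECT MAX(price) FROM products WHERE price < (SELECT MAX(price) FROM products)

Result:
MAX(price)
----------
1236.29   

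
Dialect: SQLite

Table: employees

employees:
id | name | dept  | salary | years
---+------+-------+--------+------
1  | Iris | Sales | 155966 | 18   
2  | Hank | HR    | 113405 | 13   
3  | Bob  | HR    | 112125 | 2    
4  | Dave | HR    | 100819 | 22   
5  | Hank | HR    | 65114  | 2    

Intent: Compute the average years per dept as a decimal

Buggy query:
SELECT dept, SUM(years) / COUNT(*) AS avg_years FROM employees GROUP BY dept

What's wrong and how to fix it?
Bug: SUM(years) and COUNT(*) are both integers; the division truncates the fractional part

Fix: Multiply by 1.0 (or CAST to REAL) to force floating-point division

Corrected query:
SELECT dept, SUM(years) * 1.0 / COUNT(*) AS avg_years FROM employees GROUP BY dept

Result:
dept  | avg_years
------+----------
HR    | 9.75     
Sales | 18       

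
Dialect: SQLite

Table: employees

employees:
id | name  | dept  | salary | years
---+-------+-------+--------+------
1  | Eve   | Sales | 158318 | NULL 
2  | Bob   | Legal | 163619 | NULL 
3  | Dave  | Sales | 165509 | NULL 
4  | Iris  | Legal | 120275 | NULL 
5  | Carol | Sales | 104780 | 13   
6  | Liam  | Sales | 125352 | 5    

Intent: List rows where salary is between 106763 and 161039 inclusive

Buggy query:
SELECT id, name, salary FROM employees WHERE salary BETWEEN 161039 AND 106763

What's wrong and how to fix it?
Bug: The bounds are reversed; BETWEEN a AND b requires a <= b to match anything

Fix: Write BETWEEN 106763 AND 161039

Corrected query:
SELECT id, name, salary FROM employees WHERE salary BETWEEN 106763 AND 161039

Result:
id | name | salary
---+------+-------
1  | Eve  | 158318
4  | Iris | 120275
6  | Liam | 125352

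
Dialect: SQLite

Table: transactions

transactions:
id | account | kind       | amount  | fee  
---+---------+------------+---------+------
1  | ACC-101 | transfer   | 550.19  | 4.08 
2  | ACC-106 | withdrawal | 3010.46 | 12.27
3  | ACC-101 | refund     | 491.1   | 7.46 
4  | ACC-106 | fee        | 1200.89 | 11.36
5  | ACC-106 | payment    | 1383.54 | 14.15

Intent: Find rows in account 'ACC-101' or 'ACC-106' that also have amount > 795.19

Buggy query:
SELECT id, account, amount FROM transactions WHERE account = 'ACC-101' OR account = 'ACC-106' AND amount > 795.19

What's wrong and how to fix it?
Bug: AND binds tighter than OR, so this parses as account = 'ACC-101' OR (account = 'ACC-106' AND amount > 795.19)

Fix: Add parentheses around the OR so the AND applies to both alternatives

Corrected query:
SELECT id, account, amount FROM transactions WHERE (account = 'ACC-101' OR account = 'ACC-106') AND amount > 795.19

Result:
id | account | amount 
---+---------+--------
2  | ACC-106 | 3010.46
4  | ACC-106 | 1200.89
5  | ACC-106 | 1383.54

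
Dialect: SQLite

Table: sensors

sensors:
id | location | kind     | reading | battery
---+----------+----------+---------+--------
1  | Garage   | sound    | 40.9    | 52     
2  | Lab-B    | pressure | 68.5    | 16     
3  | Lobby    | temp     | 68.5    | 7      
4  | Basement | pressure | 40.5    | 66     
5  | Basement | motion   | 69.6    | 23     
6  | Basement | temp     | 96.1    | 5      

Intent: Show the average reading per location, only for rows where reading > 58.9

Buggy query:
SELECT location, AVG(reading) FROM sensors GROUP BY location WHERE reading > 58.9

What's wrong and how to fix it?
Bug: WHERE cannot follow GROUP BY

Fix: Place WHERE between FROM and GROUP BY

Corrected query:
SELECT location, AVG(reading) FROM sensors WHERE reading > 58.9 GROUP BY location

Result:
location | AVG(reading)
---------+-------------
Basement | 82.85       
Lab-B    | 68.5        
Lobby    | 68.5        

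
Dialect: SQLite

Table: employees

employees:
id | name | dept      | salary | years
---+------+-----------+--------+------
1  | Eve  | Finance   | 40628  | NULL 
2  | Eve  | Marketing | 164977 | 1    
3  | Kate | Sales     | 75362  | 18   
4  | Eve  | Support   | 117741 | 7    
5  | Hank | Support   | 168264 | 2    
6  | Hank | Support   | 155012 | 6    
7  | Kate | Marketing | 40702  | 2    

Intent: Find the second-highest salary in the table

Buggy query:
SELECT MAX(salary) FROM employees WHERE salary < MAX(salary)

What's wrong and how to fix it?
Bug: MAX(salary) on the right of the comparison is an aggregate-in-WHERE error

Fix: Compute the overall MAX in a subquery, then take MAX of rows below it

Corrected query:
SELECT MAX(salary) FROM employees WHERE salary < (SELECT MAX(salary) FROM employees)

Result:
MAX(salary)
-----------
164977     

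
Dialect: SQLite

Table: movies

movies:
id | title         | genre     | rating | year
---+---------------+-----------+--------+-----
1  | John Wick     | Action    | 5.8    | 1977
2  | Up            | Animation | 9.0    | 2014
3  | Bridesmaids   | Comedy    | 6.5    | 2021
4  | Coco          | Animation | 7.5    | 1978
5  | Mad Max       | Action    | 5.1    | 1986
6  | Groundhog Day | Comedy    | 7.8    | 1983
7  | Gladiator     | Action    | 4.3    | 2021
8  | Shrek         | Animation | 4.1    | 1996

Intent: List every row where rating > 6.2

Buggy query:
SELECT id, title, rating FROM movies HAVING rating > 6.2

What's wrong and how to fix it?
Bug: This is a non-aggregate query (no GROUP BY, no aggregates), so in SQLite the HAVING clause is invalid here; a row-level condition belongs in WHERE

Fix: Replace HAVING with WHERE since the condition applies to individual rows

Corrected query:
SELECT id, title, rating FROM movies WHERE rating > 6.2

Result:
id | title         | rating
---+---------------+-------
2  | Up            | 9     
3  | Bridesmaids   | 6.5   
4  | Coco          | 7.5   
6  | Groundhog Day | 7.8   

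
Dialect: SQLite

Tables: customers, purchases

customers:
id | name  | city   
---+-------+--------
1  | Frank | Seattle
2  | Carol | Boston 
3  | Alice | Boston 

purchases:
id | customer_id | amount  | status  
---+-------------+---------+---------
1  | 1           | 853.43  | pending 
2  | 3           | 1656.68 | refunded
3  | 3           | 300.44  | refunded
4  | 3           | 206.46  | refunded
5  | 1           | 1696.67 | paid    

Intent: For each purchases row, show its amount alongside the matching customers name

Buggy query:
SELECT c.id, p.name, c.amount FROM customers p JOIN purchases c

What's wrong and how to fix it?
Bug: Missing join condition: each purchases row is matched to all customers rows instead of just its own

Fix: Add ON c.customer_id = p.id to the JOIN

Corrected query:
SELECT c.id, p.name, c.amount FROM customers p JOIN purchases c ON c.customer_id = p.id

Result:
id | name  | amount 
---+-------+--------
1  | Frank | 853.43 
2  | Alice | 1656.68
3  | Alice | 300.44 
4  | Alice | 206.46 
5  | Frank | 1696.67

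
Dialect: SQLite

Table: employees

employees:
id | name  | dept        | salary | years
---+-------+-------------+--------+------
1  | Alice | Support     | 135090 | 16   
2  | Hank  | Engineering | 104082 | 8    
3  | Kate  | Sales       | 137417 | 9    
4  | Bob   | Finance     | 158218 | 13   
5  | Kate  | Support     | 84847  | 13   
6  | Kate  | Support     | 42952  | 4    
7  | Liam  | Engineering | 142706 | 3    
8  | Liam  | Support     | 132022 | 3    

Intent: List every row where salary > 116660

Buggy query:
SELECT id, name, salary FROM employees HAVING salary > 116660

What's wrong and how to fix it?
Bug: This is a non-aggregate query (no GROUP BY, no aggregates), so in SQLite the HAVING clause is invalid here; a row-level condition belongs in WHERE

Fix: Replace HAVING with WHERE since the condition applies to individual rows

Corrected query:
SELECT id, name, salary FROM employees WHERE salary > 116660

Result:
id | name  | salary
---+-------+-------
1  | Alice | 135090
3  | Kate  | 137417
4  | Bob   | 158218
7  | Liam  | 142706
8  | Liam  | 132022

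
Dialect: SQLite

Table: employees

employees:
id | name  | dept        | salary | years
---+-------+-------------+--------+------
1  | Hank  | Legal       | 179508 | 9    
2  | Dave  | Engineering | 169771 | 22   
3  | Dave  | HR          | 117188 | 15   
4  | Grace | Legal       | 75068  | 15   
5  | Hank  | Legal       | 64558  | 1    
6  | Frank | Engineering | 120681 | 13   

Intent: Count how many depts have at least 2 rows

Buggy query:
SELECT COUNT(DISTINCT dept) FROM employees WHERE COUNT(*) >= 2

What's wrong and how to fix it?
Bug: WHERE filters individual rows, not groups, so a group-level COUNT is invalid there

Fix: Group first with HAVING COUNT(*) >= 2, then COUNT the resulting groups

Corrected query:
SELECT COUNT(*) FROM (SELECT dept FROM employees GROUP BY dept HAVING COUNT(*) >= 2)

Result:
COUNT(*)
--------
2       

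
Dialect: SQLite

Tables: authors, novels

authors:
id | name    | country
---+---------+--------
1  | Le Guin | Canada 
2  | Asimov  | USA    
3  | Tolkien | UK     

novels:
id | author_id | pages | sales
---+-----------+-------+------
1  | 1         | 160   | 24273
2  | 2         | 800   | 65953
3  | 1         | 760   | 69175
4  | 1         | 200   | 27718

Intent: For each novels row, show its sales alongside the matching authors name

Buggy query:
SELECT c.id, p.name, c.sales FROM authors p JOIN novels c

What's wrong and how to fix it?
Bug: Missing join condition: each novels row is matched to all authors rows instead of just its own

Fix: Add ON c.author_id = p.id to the JOIN

Corrected query:
SELECT c.id, p.name, c.sales FROM authors p JOIN novels c ON c.author_id = p.id

Result:
id | name    | sales
---+---------+------
1  | Le Guin | 24273
2  | Asimov  | 65953
3  | Le Guin | 69175
4  | Le Guin | 27718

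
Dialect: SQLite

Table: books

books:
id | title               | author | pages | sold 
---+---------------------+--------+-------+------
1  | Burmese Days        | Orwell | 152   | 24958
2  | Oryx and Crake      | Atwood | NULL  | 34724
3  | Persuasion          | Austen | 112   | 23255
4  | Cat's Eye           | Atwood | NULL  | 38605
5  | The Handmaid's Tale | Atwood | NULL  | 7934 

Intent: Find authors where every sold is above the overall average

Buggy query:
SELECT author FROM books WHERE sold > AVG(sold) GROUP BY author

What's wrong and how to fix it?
Bug: WHERE evaluates per row before aggregation, so AVG() is unavailable

Fix: Use a subquery for AVG and a HAVING MIN(...) filter so the condition holds for every row in the group

Corrected query:
SELECT author FROM books GROUP BY author HAVING MIN(sold) > (SELECT AVG(sold) FROM books)

Result:
(no rows)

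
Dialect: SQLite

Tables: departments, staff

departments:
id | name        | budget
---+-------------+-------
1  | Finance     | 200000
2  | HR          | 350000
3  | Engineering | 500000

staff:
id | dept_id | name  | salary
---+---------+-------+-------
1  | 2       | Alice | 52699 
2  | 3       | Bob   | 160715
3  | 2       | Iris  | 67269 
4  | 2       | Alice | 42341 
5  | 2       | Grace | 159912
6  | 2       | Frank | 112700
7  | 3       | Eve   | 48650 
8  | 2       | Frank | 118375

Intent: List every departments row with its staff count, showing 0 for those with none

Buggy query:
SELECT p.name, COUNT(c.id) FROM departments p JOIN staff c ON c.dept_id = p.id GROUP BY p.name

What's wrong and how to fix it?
Bug: An inner join excludes parents with zero children

Fix: Use LEFT JOIN so parents without children still appear (COUNT(c.id) gives 0)

Corrected query:
SELECT p.name, COUNT(c.id) FROM departments p LEFT JOIN staff c ON c.dept_id = p.id GROUP BY p.name

Result:
name        | COUNT(c.id)
------------+------------
Engineering | 2          
Finance     | 0          
HR          | 6          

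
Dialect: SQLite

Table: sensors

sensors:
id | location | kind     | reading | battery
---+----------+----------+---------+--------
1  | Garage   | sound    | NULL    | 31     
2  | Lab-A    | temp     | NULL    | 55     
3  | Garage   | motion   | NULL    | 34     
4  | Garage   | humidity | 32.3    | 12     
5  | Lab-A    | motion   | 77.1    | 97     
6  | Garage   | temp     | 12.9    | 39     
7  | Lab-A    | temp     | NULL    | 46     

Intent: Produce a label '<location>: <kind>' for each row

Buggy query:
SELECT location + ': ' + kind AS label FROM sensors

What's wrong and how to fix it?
Bug: '+' is numeric addition; on text columns SQLite converts them to 0 instead of concatenating

Fix: Use the || operator for string concatenation

Corrected query:
SELECT location || ': ' || kind AS label FROM sensors

Result:
label           
----------------
Garage: sound   
Lab-A: temp     
Garage: motion  
Garage: humidity
Lab-A: motion   
Garage: temp    
Lab-A: temp     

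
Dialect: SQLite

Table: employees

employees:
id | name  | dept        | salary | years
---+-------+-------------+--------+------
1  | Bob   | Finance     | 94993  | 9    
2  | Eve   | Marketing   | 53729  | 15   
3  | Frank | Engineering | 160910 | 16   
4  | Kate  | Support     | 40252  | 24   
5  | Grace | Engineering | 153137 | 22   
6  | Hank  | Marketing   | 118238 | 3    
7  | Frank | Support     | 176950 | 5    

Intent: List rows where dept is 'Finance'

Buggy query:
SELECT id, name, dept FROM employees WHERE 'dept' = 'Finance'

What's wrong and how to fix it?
Bug: 'dept' in single quotes is a string literal, not the column; the comparison is literal-vs-literal and never true

Fix: Reference the column as dept without single quotes

Corrected query:
SELECT id, name, dept FROM employees WHERE dept = 'Finance'

Result:
id | name | dept   
---+------+--------
1  | Bob  | Finance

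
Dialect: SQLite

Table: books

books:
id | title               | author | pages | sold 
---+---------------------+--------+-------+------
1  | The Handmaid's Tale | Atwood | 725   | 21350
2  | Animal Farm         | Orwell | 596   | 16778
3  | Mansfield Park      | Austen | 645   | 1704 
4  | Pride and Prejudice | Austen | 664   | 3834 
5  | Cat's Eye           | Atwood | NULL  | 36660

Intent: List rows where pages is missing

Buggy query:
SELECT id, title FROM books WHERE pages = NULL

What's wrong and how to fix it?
Bug: '= NULL' is always unknown in SQL three-valued logic, so no rows match

Fix: Replace '= NULL' with 'IS NULL'

Corrected query:
SELECT id, title FROM books WHERE pages IS NULL

Result:
id | title    
---+----------
5  | Cat's Eye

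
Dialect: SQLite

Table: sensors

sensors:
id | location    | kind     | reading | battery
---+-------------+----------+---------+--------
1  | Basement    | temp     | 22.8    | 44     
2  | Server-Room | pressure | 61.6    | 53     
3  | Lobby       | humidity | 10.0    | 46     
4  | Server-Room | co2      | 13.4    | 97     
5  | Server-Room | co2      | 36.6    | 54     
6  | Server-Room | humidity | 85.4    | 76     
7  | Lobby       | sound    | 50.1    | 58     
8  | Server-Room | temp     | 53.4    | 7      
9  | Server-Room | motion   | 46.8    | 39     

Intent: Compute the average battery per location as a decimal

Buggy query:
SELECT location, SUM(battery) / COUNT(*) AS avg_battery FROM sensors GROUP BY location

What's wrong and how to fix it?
Bug: Both operands are integers, so '/' performs integer division and truncates

Fix: Cast one side to REAL so the division keeps the fractional part

Corrected query:
SELECT location, SUM(battery) * 1.0 / COUNT(*) AS avg_battery FROM sensors GROUP BY location

Result:
location    | avg_battery
------------+------------
Basement    | 44         
Lobby       | 52         
Server-Room | 54.333333  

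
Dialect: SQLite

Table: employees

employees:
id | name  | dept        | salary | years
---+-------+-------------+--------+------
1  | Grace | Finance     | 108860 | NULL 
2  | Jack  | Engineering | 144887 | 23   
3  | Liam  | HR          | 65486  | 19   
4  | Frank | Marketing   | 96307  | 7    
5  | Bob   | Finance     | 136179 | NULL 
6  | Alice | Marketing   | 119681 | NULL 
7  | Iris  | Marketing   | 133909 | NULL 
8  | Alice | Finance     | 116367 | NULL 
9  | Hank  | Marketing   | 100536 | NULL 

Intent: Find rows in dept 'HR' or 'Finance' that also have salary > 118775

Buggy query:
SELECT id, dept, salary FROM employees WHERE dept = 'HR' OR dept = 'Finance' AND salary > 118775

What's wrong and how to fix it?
Bug: Without parentheses, AND is evaluated before OR, so the salary filter only applies to the 'Finance' branch

Fix: Add parentheses around the OR so the AND applies to both alternatives

Corrected query:
SELECT id, dept, salary FROM employees WHERE (dept = 'HR' OR dept = 'Finance') AND salary > 118775

Result:
id | dept    | salary
---+---------+-------
5  | Finance | 136179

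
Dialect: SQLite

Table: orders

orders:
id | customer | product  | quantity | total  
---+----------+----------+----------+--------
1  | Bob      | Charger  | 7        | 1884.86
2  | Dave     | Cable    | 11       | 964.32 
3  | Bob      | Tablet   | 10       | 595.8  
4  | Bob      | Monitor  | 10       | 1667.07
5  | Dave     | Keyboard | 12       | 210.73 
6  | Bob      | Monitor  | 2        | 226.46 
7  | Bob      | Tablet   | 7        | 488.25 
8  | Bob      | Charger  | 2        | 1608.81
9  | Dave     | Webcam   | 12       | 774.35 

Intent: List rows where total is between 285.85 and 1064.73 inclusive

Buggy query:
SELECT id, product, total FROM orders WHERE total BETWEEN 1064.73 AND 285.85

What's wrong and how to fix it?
Bug: BETWEEN expects the lower bound first; with 1064.73 AND 285.85 the range is empty

Fix: Write BETWEEN 285.85 AND 1064.73

Corrected query:
SELECT id, product, total FROM orders WHERE total BETWEEN 285.85 AND 1064.73

Result:
id | product | total 
---+---------+-------
2  | Cable   | 964.32
3  | Tablet  | 595.8 
7  | Tablet  | 488.25
9  | Webcam  | 774.35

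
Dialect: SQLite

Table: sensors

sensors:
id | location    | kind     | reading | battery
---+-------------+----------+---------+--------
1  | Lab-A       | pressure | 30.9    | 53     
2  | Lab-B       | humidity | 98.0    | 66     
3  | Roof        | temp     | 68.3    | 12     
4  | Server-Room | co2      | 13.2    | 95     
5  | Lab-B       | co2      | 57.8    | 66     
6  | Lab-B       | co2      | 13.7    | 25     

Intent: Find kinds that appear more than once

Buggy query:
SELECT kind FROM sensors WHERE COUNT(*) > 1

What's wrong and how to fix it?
Bug: COUNT(*) is an aggregate and cannot be used in WHERE

Fix: GROUP BY kind, then filter groups with HAVING COUNT(*) > 1

Corrected query:
SELECT kind FROM sensors GROUP BY kind HAVING COUNT(*) > 1

Result:
kind
----
co2 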